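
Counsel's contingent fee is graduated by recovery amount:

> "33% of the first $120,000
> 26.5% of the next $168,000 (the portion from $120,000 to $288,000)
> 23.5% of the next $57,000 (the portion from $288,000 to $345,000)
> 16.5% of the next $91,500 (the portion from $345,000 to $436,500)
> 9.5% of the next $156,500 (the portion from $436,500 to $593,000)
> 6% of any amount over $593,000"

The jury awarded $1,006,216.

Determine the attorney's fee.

First $120,000 at 33% = $39,600.00
Next $168,000 at 26.5% = $44,520.00
Next $57,000 at 23.5% = $13,395.00
Next $91,500 at 16.5% = $15,097.50
Next $156,500 at 9.5% = $14,867.50
Remaining $413,216 at 6% = $24,792.96
Fee: $39,600.00 + $44,520.00 + $13,395.00 + $15,097.50 + $14,867.50 + $24,792.96 = $152,272.96

$152,272.96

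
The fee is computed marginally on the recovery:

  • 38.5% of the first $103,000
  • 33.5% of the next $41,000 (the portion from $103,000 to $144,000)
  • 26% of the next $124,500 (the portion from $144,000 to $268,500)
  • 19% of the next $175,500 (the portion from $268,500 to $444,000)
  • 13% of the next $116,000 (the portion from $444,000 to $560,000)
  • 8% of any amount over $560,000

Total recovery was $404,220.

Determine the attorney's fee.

First $103,000 at 38.5% = $39,655.00
Next $41,000 at 33.5% = $13,735.00
Next $124,500 at 26% = $32,370.00
Remaining $135,720 at 19% = $25,786.80
Fee: $39,655.00 + $13,735.00 + $32,370.00 + $25,786.80 = $111,546.80

$111,546.80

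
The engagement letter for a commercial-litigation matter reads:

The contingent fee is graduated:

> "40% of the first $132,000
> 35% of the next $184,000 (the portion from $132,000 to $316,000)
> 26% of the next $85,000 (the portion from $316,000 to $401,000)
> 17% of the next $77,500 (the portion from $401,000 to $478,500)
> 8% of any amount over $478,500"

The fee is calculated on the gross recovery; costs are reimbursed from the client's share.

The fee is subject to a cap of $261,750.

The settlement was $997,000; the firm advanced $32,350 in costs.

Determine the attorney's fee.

Fee base is the gross recovery, $997,000; costs are reimbursed separately.
First $132,000 at 40% = $52,800.00
Next $184,000 at 35% = $64,400.00
Next $85,000 at 26% = $22,100.00
Next $77,500 at 17% = $13,175.00
Remaining $518,500 at 8% = $41,480.00
Fee: $52,800.00 + $64,400.00 + $22,100.00 + $13,175.00 + $41,480.00 = $193,955.00
$193,955.00 is under the $261,750 cap.

$193,955.00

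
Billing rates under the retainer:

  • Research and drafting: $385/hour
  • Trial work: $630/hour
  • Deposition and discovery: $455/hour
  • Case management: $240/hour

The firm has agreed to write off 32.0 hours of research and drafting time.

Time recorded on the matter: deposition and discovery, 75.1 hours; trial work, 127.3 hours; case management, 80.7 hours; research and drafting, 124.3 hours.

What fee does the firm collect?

$169,273.00

Research and drafting: 124.3 × $385 = $47,855.50
Trial work: 127.3 × $630 = $80,199.00
Deposition and discovery: 75.1 × $455 = $34,170.50
Case management: 80.7 × $240 = $19,368.00
Subtotal: $181,593.00
Write-off: 32.0 × $385 = $12,320.00
Total: $181,593.00 − $12,320.00 = $169,273.00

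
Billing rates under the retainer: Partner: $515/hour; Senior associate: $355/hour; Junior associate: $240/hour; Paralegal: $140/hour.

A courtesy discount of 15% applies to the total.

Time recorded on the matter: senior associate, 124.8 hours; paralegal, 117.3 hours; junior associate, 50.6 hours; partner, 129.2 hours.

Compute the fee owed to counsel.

Partner: 129.2 × $515 = $66,538.00
Senior associate: 124.8 × $355 = $44,304.00
Junior associate: 50.6 × $240 = $12,144.00
Paralegal: 117.3 × $140 = $16,422.00
Subtotal: $139,408.00
Less 15% discount: −$20,911.20
Total: $139,408.00 − $20,911.20 = $118,496.80

$118,496.80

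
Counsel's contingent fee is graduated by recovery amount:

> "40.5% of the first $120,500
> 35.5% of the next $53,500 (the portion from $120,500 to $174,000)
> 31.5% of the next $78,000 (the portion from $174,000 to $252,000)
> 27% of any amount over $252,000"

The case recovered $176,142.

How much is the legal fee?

$68,469.73

First $120,500 at 40.5% = $48,802.50
Next $53,500 at 35.5% = $18,992.50
Remaining $2,142 at 31.5% = $674.73
Fee: $48,802.50 + $18,992.50 + $674.73 = $68,469.73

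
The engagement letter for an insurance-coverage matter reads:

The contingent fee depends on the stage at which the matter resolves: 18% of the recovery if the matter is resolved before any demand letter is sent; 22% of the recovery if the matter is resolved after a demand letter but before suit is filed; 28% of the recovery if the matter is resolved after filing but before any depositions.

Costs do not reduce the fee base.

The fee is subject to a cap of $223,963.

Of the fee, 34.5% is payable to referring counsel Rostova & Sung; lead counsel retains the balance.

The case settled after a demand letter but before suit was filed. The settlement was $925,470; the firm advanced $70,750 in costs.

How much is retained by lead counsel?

$133,360.23

Fee base is the gross recovery, $925,470; costs are reimbursed separately.
The matter settled after a demand letter but before suit was filed, so the 22% rate applies.
$925,470 × 22% = $203,603.40
$203,603.40 is under the $223,963 cap.
Referral share: 34.5% of $203,603.40 = $70,243.17; lead counsel retains $203,603.40 − $70,243.17 = $133,360.23.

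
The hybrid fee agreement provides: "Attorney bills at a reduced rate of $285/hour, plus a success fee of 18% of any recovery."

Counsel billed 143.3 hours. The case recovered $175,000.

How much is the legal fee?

$72,340.50

Hourly: 143.3 × $285 = $40,840.50
Success fee: 18% of $175,000 = $31,500.00
Total: $40,840.50 + $31,500.00 = $72,340.50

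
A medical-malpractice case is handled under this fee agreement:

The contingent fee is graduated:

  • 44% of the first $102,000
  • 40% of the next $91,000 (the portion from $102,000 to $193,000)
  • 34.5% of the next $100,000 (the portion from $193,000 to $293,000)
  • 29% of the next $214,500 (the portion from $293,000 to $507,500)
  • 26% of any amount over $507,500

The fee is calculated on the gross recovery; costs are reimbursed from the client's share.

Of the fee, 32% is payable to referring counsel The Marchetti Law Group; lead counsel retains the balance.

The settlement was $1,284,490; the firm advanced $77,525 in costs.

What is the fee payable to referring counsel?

$121,600.77

Fee base is the gross recovery, $1,284,490; costs are reimbursed separately.
First $102,000 at 44% = $44,880.00
Next $91,000 at 40% = $36,400.00
Next $100,000 at 34.5% = $34,500.00
Next $214,500 at 29% = $62,205.00
Remaining $776,990 at 26% = $202,017.40
Fee: $44,880.00 + $36,400.00 + $34,500.00 + $62,205.00 + $202,017.40 = $380,002.40
Referral share: 32% of $380,002.40 = $121,600.77; lead counsel retains $380,002.40 − $121,600.77 = $258,401.63.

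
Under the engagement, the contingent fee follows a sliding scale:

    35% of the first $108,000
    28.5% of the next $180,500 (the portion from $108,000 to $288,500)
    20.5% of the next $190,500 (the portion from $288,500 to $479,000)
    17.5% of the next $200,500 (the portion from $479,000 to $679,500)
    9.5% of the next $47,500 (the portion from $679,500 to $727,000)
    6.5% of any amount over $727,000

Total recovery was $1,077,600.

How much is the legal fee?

$190,684.00

First $108,000 at 35% = $37,800.00
Next $180,500 at 28.5% = $51,442.50
Next $190,500 at 20.5% = $39,052.50
Next $200,500 at 17.5% = $35,087.50
Next $47,500 at 9.5% = $4,512.50
Remaining $350,600 at 6.5% = $22,789.00
Fee: $37,800.00 + $51,442.50 + $39,052.50 + $35,087.50 + $4,512.50 + $22,789.00 = $190,684.00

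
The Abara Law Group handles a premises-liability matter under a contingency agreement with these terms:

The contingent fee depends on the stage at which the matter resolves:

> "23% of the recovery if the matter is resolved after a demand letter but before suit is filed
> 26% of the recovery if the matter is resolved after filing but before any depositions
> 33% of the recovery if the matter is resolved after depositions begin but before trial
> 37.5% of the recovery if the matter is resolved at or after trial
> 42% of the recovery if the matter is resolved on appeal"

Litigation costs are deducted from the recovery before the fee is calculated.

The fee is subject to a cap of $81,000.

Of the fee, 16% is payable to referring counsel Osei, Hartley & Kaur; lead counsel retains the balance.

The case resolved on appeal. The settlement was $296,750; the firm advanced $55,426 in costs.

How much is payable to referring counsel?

Fee base (net of costs): $296,750 − $55,426 = $241,324
The matter resolved on appeal, so the 42% rate applies.
$241,324 × 42% = $101,356.08
$101,356.08 exceeds the $81,000 cap, so the fee is capped at $81,000.00.
Referral share: 16% of $81,000.00 = $12,960.00; lead counsel retains $81,000.00 − $12,960.00 = $68,040.00.

$12,960.00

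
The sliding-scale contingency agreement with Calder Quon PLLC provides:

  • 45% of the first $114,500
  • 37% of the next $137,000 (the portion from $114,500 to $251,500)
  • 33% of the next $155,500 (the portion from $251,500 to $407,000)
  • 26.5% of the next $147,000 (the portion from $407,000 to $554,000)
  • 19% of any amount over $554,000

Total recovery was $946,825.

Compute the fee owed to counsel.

First $114,500 at 45% = $51,525.00
Next $137,000 at 37% = $50,690.00
Next $155,500 at 33% = $51,315.00
Next $147,000 at 26.5% = $38,955.00
Remaining $392,825 at 19% = $74,636.75
Fee: $51,525.00 + $50,690.00 + $51,315.00 + $38,955.00 + $74,636.75 = $267,121.75

$267,121.75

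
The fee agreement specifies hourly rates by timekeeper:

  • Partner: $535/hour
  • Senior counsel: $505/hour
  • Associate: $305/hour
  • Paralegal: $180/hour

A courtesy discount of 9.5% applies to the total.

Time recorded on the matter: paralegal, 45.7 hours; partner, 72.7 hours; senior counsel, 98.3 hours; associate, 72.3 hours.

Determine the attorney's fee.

$107,526.22

Partner: 72.7 × $535 = $38,894.50
Senior counsel: 98.3 × $505 = $49,641.50
Associate: 72.3 × $305 = $22,051.50
Paralegal: 45.7 × $180 = $8,226.00
Subtotal: $118,813.50
Less 9.5% discount: −$11,287.28
Total: $118,813.50 − $11,287.28 = $107,526.22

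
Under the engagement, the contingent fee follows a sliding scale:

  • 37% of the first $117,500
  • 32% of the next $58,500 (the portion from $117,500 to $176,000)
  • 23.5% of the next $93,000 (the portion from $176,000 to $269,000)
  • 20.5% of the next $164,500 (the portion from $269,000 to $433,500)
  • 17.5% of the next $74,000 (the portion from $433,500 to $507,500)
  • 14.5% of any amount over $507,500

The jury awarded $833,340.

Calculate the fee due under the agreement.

First $117,500 at 37% = $43,475.00
Next $58,500 at 32% = $18,720.00
Next $93,000 at 23.5% = $21,855.00
Next $164,500 at 20.5% = $33,722.50
Next $74,000 at 17.5% = $12,950.00
Remaining $325,840 at 14.5% = $47,246.80
Fee: $43,475.00 + $18,720.00 + $21,855.00 + $33,722.50 + $12,950.00 + $47,246.80 = $177,969.30

$177,969.30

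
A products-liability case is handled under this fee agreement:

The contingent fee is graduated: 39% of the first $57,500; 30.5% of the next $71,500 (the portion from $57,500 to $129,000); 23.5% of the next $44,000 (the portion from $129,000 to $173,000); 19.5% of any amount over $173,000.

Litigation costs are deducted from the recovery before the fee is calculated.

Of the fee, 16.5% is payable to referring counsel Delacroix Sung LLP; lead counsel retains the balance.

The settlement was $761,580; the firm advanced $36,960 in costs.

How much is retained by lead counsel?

$135,385.56

Fee base (net of costs): $761,580 − $36,960 = $724,620
First $57,500 at 39% = $22,425.00
Next $71,500 at 30.5% = $21,807.50
Next $44,000 at 23.5% = $10,340.00
Remaining $551,620 at 19.5% = $107,565.90
Fee: $22,425.00 + $21,807.50 + $10,340.00 + $107,565.90 = $162,138.40
Referral share: 16.5% of $162,138.40 = $26,752.84; lead counsel retains $162,138.40 − $26,752.84 = $135,385.56.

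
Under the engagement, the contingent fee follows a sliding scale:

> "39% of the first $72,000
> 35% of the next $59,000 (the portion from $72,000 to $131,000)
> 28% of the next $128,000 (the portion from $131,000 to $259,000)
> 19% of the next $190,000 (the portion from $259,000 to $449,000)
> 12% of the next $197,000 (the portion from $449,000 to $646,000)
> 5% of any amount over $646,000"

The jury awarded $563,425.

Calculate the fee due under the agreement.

$134,401.00

First $72,000 at 39% = $28,080.00
Next $59,000 at 35% = $20,650.00
Next $128,000 at 28% = $35,840.00
Next $190,000 at 19% = $36,100.00
Remaining $114,425 at 12% = $13,731.00
Fee: $28,080.00 + $20,650.00 + $35,840.00 + $36,100.00 + $13,731.00 = $134,401.00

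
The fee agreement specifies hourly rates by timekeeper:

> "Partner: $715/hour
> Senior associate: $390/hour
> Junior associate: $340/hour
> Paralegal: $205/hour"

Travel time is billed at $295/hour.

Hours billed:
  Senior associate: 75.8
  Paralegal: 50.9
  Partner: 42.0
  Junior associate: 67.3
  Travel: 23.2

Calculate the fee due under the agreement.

Partner: 42.0 × $715 = $30,030.00
Senior associate: 75.8 × $390 = $29,562.00
Junior associate: 67.3 × $340 = $22,882.00
Paralegal: 50.9 × $205 = $10,434.50
Subtotal: $30,030.00 + $29,562.00 + $22,882.00 + $10,434.50 = $92,908.50
Travel: 23.2 × $295 = $6,844.00
Total: $92,908.50 + $6,844.00 = $99,752.50

$99,752.50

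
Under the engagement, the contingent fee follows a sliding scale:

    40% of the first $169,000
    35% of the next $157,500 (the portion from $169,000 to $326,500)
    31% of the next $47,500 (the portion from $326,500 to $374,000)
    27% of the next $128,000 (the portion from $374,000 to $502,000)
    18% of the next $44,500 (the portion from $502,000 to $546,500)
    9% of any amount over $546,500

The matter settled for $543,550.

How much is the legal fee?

$179,489.00

First $169,000 at 40% = $67,600.00
Next $157,500 at 35% = $55,125.00
Next $47,500 at 31% = $14,725.00
Next $128,000 at 27% = $34,560.00
Remaining $41,550 at 18% = $7,479.00
Fee: $67,600.00 + $55,125.00 + $14,725.00 + $34,560.00 + $7,479.00 = $179,489.00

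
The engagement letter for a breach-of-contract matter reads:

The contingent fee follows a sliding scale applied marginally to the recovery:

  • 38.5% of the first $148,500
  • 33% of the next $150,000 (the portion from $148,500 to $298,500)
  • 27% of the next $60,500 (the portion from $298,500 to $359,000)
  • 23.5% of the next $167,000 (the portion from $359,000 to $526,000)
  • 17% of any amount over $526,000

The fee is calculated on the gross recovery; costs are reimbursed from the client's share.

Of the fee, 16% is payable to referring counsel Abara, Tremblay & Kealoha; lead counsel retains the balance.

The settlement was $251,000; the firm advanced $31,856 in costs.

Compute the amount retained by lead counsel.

Fee base is the gross recovery, $251,000; costs are reimbursed separately.
First $148,500 at 38.5% = $57,172.50
Remaining $102,500 at 33% = $33,825.00
Fee: $57,172.50 + $33,825.00 = $90,997.50
Referral share: 16% of $90,997.50 = $14,559.60; lead counsel retains $90,997.50 − $14,559.60 = $76,437.90.

$76,437.90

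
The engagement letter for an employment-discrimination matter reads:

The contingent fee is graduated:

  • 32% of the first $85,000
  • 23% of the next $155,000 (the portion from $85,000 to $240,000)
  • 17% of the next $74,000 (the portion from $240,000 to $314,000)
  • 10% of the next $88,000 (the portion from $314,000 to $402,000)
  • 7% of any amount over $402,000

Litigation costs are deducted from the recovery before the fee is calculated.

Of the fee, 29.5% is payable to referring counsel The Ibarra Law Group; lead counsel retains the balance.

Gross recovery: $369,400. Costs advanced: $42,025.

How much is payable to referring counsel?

Fee base (net of costs): $369,400 − $42,025 = $327,375
First $85,000 at 32% = $27,200.00
Next $155,000 at 23% = $35,650.00
Next $74,000 at 17% = $12,580.00
Remaining $13,375 at 10% = $1,337.50
Fee: $27,200.00 + $35,650.00 + $12,580.00 + $1,337.50 = $76,767.50
Referral share: 29.5% of $76,767.50 = $22,646.41; lead counsel retains $76,767.50 − $22,646.41 = $54,121.09.

$22,646.41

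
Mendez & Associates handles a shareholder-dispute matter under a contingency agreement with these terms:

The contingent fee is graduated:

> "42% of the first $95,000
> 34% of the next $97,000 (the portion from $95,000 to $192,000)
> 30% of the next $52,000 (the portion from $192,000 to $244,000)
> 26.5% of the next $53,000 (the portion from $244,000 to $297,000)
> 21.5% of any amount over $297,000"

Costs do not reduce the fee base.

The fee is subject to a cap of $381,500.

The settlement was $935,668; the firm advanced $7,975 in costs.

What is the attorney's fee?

$239,838.62

Fee base is the gross recovery, $935,668; costs are reimbursed separately.
First $95,000 at 42% = $39,900.00
Next $97,000 at 34% = $32,980.00
Next $52,000 at 30% = $15,600.00
Next $53,000 at 26.5% = $14,045.00
Remaining $638,668 at 21.5% = $137,313.62
Fee: $39,900.00 + $32,980.00 + $15,600.00 + $14,045.00 + $137,313.62 = $239,838.62
$239,838.62 is under the $381,500 cap.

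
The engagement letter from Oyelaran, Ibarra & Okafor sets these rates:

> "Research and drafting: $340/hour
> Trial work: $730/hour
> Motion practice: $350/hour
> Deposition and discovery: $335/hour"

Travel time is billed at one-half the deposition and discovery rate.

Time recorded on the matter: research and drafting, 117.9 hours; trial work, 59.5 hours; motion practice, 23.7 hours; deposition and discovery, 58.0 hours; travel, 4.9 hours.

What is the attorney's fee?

Research and drafting: 117.9 × $340 = $40,086.00
Trial work: 59.5 × $730 = $43,435.00
Motion practice: 23.7 × $350 = $8,295.00
Deposition and discovery: 58.0 × $335 = $19,430.00
Subtotal: $40,086.00 + $43,435.00 + $8,295.00 + $19,430.00 = $111,246.00
Travel: 4.9 × ($335 ÷ 2) = 4.9 × $167.50 = $820.75
Total: $111,246.00 + $820.75 = $112,066.75

$112,066.75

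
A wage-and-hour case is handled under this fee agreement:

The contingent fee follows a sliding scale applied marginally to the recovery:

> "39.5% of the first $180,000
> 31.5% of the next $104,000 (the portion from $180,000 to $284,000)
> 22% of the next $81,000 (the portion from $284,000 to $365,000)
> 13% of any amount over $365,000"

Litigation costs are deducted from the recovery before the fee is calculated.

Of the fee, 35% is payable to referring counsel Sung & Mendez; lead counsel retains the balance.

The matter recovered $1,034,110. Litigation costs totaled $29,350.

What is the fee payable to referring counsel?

$71,697.08

Fee base (net of costs): $1,034,110 − $29,350 = $1,004,760
First $180,000 at 39.5% = $71,100.00
Next $104,000 at 31.5% = $32,760.00
Next $81,000 at 22% = $17,820.00
Remaining $639,760 at 13% = $83,168.80
Fee: $71,100.00 + $32,760.00 + $17,820.00 + $83,168.80 = $204,848.80
Referral share: 35% of $204,848.80 = $71,697.08; lead counsel retains $204,848.80 − $71,697.08 = $133,151.72.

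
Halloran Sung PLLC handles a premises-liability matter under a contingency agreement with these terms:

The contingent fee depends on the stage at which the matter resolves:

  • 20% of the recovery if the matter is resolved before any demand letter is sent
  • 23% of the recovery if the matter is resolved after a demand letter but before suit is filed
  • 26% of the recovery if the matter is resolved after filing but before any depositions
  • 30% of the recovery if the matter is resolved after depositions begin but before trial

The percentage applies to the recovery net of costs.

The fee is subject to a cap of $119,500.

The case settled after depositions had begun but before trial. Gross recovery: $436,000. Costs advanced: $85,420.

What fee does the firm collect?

Fee base (net of costs): $436,000 − $85,420 = $350,580
The matter settled after depositions had begun but before trial, so the 30% rate applies.
$350,580 × 30% = $105,174.00
$105,174.00 is under the $119,500 cap.

$105,174.00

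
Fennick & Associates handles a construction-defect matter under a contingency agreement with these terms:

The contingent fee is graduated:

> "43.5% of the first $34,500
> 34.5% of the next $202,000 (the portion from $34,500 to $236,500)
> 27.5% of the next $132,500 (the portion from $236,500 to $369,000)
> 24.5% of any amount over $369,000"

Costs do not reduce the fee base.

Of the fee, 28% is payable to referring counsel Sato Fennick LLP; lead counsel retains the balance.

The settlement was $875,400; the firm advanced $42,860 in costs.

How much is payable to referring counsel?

Fee base is the gross recovery, $875,400; costs are reimbursed separately.
First $34,500 at 43.5% = $15,007.50
Next $202,000 at 34.5% = $69,690.00
Next $132,500 at 27.5% = $36,437.50
Remaining $506,400 at 24.5% = $124,068.00
Fee: $15,007.50 + $69,690.00 + $36,437.50 + $124,068.00 = $245,203.00
Referral share: 28% of $245,203.00 = $68,656.84; lead counsel retains $245,203.00 − $68,656.84 = $176,546.16.

$68,656.84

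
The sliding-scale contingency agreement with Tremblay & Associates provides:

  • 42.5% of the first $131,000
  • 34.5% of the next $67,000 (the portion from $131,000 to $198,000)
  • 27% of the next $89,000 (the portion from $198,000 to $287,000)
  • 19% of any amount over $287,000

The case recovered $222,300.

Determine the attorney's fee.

First $131,000 at 42.5% = $55,675.00
Next $67,000 at 34.5% = $23,115.00
Remaining $24,300 at 27% = $6,561.00
Fee: $55,675.00 + $23,115.00 + $6,561.00 = $85,351.00

$85,351.00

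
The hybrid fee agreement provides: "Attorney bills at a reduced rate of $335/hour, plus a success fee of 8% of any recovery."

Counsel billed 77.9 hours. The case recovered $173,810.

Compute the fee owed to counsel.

$40,001.30

Hourly: 77.9 × $335 = $26,096.50
Success fee: 8% of $173,810 = $13,904.80
Total: $26,096.50 + $13,904.80 = $40,001.30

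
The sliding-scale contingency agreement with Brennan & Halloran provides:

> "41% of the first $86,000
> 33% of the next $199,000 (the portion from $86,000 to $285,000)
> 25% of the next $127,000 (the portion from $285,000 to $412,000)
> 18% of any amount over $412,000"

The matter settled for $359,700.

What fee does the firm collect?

First $86,000 at 41% = $35,260.00
Next $199,000 at 33% = $65,670.00
Remaining $74,700 at 25% = $18,675.00
Fee: $35,260.00 + $65,670.00 + $18,675.00 = $119,605.00

$119,605.00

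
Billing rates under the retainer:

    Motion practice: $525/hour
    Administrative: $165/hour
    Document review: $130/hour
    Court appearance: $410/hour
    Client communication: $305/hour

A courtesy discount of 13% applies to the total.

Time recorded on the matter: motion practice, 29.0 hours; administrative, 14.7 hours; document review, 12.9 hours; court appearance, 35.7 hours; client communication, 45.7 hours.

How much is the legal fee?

Motion practice: 29.0 × $525 = $15,225.00
Administrative: 14.7 × $165 = $2,425.50
Document review: 12.9 × $130 = $1,677.00
Court appearance: 35.7 × $410 = $14,637.00
Client communication: 45.7 × $305 = $13,938.50
Subtotal: $47,903.00
Less 13% discount: −$6,227.39
Total: $47,903.00 − $6,227.39 = $41,675.61

$41,675.61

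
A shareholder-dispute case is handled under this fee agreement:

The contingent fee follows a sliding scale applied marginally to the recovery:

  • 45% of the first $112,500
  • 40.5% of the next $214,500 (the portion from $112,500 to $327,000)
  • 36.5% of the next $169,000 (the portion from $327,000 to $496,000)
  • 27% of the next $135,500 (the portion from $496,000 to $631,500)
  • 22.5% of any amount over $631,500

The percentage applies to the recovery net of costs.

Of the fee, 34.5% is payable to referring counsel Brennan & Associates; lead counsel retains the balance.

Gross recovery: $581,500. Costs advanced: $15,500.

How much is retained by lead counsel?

$142,844.04

Fee base (net of costs): $581,500 − $15,500 = $566,000
First $112,500 at 45% = $50,625.00
Next $214,500 at 40.5% = $86,872.50
Next $169,000 at 36.5% = $61,685.00
Remaining $70,000 at 27% = $18,900.00
Fee: $50,625.00 + $86,872.50 + $61,685.00 + $18,900.00 = $218,082.50
Referral share: 34.5% of $218,082.50 = $75,238.46; lead counsel retains $218,082.50 − $75,238.46 = $142,844.04.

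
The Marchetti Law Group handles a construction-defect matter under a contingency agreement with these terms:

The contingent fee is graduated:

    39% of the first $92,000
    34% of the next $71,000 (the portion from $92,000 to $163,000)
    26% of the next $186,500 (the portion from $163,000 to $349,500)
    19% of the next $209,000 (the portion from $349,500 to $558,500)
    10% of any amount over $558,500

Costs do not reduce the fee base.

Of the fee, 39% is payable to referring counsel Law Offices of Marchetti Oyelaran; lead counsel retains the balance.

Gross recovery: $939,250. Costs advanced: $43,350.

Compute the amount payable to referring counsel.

Fee base is the gross recovery, $939,250; costs are reimbursed separately.
First $92,000 at 39% = $35,880.00
Next $71,000 at 34% = $24,140.00
Next $186,500 at 26% = $48,490.00
Next $209,000 at 19% = $39,710.00
Remaining $380,750 at 10% = $38,075.00
Fee: $35,880.00 + $24,140.00 + $48,490.00 + $39,710.00 + $38,075.00 = $186,295.00
Referral share: 39% of $186,295.00 = $72,655.05; lead counsel retains $186,295.00 − $72,655.05 = $113,639.95.

$72,655.05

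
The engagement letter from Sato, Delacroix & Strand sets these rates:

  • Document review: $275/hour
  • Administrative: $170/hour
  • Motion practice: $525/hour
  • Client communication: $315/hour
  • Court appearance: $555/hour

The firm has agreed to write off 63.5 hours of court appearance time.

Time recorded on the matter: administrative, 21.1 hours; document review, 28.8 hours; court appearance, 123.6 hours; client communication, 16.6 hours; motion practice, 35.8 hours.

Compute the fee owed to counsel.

Document review: 28.8 × $275 = $7,920.00
Administrative: 21.1 × $170 = $3,587.00
Motion practice: 35.8 × $525 = $18,795.00
Client communication: 16.6 × $315 = $5,229.00
Court appearance: 123.6 × $555 = $68,598.00
Subtotal: $104,129.00
Write-off: 63.5 × $555 = $35,242.50
Total: $104,129.00 − $35,242.50 = $68,886.50

$68,886.50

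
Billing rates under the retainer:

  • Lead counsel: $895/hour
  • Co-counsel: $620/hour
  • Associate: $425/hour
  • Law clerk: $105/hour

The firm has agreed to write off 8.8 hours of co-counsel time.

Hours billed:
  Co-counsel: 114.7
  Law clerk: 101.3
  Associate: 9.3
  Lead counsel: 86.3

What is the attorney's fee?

$157,485.50

Lead counsel: 86.3 × $895 = $77,238.50
Co-counsel: 114.7 × $620 = $71,114.00
Associate: 9.3 × $425 = $3,952.50
Law clerk: 101.3 × $105 = $10,636.50
Subtotal: $162,941.50
Write-off: 8.8 × $620 = $5,456.00
Total: $162,941.50 − $5,456.00 = $157,485.50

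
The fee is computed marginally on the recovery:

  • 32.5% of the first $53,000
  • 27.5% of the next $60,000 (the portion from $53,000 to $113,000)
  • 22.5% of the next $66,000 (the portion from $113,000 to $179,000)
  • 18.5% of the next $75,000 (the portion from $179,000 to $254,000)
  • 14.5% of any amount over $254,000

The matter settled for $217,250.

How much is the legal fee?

First $53,000 at 32.5% = $17,225.00
Next $60,000 at 27.5% = $16,500.00
Next $66,000 at 22.5% = $14,850.00
Remaining $38,250 at 18.5% = $7,076.25
Fee: $17,225.00 + $16,500.00 + $14,850.00 + $7,076.25 = $55,651.25

$55,651.25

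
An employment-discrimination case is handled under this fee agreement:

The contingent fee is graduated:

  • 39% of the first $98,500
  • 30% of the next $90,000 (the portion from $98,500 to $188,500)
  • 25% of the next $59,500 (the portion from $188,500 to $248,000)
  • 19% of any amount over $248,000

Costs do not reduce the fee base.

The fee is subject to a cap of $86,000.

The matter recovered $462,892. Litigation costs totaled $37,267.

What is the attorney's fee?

Fee base is the gross recovery, $462,892; costs are reimbursed separately.
First $98,500 at 39% = $38,415.00
Next $90,000 at 30% = $27,000.00
Next $59,500 at 25% = $14,875.00
Remaining $214,892 at 19% = $40,829.48
Fee: $38,415.00 + $27,000.00 + $14,875.00 + $40,829.48 = $121,119.48
$121,119.48 exceeds the $86,000 cap, so the fee is capped at $86,000.00.

$86,000.00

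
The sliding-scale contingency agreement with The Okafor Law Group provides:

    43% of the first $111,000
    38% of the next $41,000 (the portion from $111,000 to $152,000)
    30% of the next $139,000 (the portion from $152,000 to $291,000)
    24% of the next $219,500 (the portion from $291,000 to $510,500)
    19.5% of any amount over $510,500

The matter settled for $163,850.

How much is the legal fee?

$66,865.00

First $111,000 at 43% = $47,730.00
Next $41,000 at 38% = $15,580.00
Remaining $11,850 at 30% = $3,555.00
Fee: $47,730.00 + $15,580.00 + $3,555.00 = $66,865.00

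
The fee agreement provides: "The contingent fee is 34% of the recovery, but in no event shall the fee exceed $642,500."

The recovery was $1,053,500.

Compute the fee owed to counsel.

34% of $1,053,500 = $358,190.00
That is under the $642,500 cap.

$358,190.00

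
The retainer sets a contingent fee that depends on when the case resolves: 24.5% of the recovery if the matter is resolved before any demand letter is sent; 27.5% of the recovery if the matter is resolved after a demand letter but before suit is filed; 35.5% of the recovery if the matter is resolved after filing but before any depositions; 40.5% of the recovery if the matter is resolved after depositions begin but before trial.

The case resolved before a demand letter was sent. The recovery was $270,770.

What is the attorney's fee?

The matter resolved before a demand letter was sent, so the 24.5% rate applies.
$270,770 × 24.5% = $66,338.65

$66,338.65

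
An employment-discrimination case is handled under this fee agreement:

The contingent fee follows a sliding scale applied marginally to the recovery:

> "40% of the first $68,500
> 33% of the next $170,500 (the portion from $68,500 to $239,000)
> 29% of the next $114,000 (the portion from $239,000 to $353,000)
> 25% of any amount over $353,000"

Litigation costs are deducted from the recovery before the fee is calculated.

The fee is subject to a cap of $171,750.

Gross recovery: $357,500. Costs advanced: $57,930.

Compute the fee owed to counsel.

Fee base (net of costs): $357,500 − $57,930 = $299,570
First $68,500 at 40% = $27,400.00
Next $170,500 at 33% = $56,265.00
Remaining $60,570 at 29% = $17,565.30
Fee: $27,400.00 + $56,265.00 + $17,565.30 = $101,230.30
$101,230.30 is under the $171,750 cap.

$101,230.30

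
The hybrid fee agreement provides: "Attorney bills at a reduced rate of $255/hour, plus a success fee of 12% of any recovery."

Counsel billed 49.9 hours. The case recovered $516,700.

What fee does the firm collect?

$74,728.50

Hourly: 49.9 × $255 = $12,724.50
Success fee: 12% of $516,700 = $62,004.00
Total: $12,724.50 + $62,004.00 = $74,728.50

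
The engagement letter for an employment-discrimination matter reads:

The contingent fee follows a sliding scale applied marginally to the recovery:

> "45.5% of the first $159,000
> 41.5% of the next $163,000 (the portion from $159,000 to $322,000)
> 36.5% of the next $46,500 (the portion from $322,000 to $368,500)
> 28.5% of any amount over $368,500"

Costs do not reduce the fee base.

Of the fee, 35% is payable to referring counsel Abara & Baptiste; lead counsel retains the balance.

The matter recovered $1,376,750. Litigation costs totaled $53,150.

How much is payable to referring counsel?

Fee base is the gross recovery, $1,376,750; costs are reimbursed separately.
First $159,000 at 45.5% = $72,345.00
Next $163,000 at 41.5% = $67,645.00
Next $46,500 at 36.5% = $16,972.50
Remaining $1,008,250 at 28.5% = $287,351.25
Fee: $72,345.00 + $67,645.00 + $16,972.50 + $287,351.25 = $444,313.75
Referral share: 35% of $444,313.75 = $155,509.81; lead counsel retains $444,313.75 − $155,509.81 = $288,803.94.

$155,509.81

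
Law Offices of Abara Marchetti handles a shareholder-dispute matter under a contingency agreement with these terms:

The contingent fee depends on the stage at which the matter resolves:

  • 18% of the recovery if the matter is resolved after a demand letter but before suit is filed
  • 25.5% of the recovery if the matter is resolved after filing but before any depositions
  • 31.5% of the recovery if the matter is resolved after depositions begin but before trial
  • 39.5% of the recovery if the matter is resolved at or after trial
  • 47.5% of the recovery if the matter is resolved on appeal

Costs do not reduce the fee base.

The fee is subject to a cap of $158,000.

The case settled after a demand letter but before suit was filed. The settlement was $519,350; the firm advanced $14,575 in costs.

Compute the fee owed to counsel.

Fee base is the gross recovery, $519,350; costs are reimbursed separately.
The matter settled after a demand letter but before suit was filed, so the 18% rate applies.
$519,350 × 18% = $93,483.00
$93,483.00 is under the $158,000 cap.

$93,483.00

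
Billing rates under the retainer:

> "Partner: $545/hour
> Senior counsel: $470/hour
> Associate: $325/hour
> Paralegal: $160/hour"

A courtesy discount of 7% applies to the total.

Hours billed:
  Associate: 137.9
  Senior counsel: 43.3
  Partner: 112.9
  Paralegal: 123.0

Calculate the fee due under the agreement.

Partner: 112.9 × $545 = $61,530.50
Senior counsel: 43.3 × $470 = $20,351.00
Associate: 137.9 × $325 = $44,817.50
Paralegal: 123.0 × $160 = $19,680.00
Subtotal: $146,379.00
Less 7% discount: −$10,246.53
Total: $146,379.00 − $10,246.53 = $136,132.47

$136,132.47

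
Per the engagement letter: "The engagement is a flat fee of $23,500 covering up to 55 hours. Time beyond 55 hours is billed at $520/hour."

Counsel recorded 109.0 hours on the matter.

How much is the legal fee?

$51,580.00

Flat fee: $23,500.00
Excess hours: 109.0 − 55 = 54.0
Overrun: 54.0 × $520 = $28,080.00
Total: $23,500.00 + $28,080.00 = $51,580.00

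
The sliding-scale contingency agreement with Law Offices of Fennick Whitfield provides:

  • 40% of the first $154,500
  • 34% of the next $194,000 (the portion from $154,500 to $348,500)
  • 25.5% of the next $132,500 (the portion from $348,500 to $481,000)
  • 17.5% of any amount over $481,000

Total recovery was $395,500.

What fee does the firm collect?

First $154,500 at 40% = $61,800.00
Next $194,000 at 34% = $65,960.00
Remaining $47,000 at 25.5% = $11,985.00
Fee: $61,800.00 + $65,960.00 + $11,985.00 = $139,745.00

$139,745.00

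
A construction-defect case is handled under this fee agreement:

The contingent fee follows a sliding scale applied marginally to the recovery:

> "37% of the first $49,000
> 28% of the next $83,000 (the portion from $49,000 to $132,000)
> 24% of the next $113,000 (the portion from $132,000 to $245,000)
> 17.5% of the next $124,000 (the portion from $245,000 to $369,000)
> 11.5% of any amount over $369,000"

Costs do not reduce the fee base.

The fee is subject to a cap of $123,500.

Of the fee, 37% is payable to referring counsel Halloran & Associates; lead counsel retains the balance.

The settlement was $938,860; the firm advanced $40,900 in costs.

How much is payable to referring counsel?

$45,695.00

Fee base is the gross recovery, $938,860; costs are reimbursed separately.
First $49,000 at 37% = $18,130.00
Next $83,000 at 28% = $23,240.00
Next $113,000 at 24% = $27,120.00
Next $124,000 at 17.5% = $21,700.00
Remaining $569,860 at 11.5% = $65,533.90
Fee: $18,130.00 + $23,240.00 + $27,120.00 + $21,700.00 + $65,533.90 = $155,723.90
$155,723.90 exceeds the $123,500 cap, so the fee is capped at $123,500.00.
Referral share: 37% of $123,500.00 = $45,695.00; lead counsel retains $123,500.00 − $45,695.00 = $77,805.00.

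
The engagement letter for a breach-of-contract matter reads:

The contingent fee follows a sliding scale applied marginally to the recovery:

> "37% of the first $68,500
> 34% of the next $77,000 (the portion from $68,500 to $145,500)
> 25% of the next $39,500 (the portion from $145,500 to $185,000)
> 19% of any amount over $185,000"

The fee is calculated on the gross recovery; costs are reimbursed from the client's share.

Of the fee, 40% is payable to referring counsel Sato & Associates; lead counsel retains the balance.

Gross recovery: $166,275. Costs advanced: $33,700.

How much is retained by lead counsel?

Fee base is the gross recovery, $166,275; costs are reimbursed separately.
First $68,500 at 37% = $25,345.00
Next $77,000 at 34% = $26,180.00
Remaining $20,775 at 25% = $5,193.75
Fee: $25,345.00 + $26,180.00 + $5,193.75 = $56,718.75
Referral share: 40% of $56,718.75 = $22,687.50; lead counsel retains $56,718.75 − $22,687.50 = $34,031.25.

$34,031.25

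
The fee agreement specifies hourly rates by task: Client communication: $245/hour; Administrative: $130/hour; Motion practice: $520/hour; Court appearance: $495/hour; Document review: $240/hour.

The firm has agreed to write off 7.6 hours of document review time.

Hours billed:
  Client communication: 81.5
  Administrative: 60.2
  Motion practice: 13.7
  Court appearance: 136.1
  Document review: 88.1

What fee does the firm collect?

$121,607.00

Client communication: 81.5 × $245 = $19,967.50
Administrative: 60.2 × $130 = $7,826.00
Motion practice: 13.7 × $520 = $7,124.00
Court appearance: 136.1 × $495 = $67,369.50
Document review: 88.1 × $240 = $21,144.00
Subtotal: $123,431.00
Write-off: 7.6 × $240 = $1,824.00
Total: $123,431.00 − $1,824.00 = $121,607.00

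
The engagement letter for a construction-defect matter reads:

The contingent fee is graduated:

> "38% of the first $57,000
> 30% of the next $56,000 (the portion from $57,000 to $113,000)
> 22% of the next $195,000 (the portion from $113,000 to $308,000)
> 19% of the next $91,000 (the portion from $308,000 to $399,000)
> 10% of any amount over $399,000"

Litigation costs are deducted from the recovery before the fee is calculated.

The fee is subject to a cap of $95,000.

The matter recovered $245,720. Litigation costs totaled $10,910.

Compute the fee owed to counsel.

Fee base (net of costs): $245,720 − $10,910 = $234,810
First $57,000 at 38% = $21,660.00
Next $56,000 at 30% = $16,800.00
Remaining $121,810 at 22% = $26,798.20
Fee: $21,660.00 + $16,800.00 + $26,798.20 = $65,258.20
$65,258.20 is under the $95,000 cap.

$65,258.20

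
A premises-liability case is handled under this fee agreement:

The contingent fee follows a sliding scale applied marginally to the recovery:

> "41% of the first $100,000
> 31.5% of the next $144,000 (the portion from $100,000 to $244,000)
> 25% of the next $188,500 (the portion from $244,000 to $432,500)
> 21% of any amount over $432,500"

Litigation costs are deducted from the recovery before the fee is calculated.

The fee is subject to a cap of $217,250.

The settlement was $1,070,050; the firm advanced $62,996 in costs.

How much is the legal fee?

Fee base (net of costs): $1,070,050 − $62,996 = $1,007,054
First $100,000 at 41% = $41,000.00
Next $144,000 at 31.5% = $45,360.00
Next $188,500 at 25% = $47,125.00
Remaining $574,554 at 21% = $120,656.34
Fee: $41,000.00 + $45,360.00 + $47,125.00 + $120,656.34 = $254,141.34
$254,141.34 exceeds the $217,250 cap, so the fee is capped at $217,250.00.

$217,250.00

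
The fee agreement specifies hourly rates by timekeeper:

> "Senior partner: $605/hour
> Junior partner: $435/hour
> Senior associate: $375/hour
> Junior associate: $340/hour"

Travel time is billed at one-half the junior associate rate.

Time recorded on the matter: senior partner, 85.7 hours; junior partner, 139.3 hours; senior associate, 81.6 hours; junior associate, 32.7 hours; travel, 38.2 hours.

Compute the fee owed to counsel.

$160,656.00

Senior partner: 85.7 × $605 = $51,848.50
Junior partner: 139.3 × $435 = $60,595.50
Senior associate: 81.6 × $375 = $30,600.00
Junior associate: 32.7 × $340 = $11,118.00
Subtotal: $51,848.50 + $60,595.50 + $30,600.00 + $11,118.00 = $154,162.00
Travel: 38.2 × ($340 ÷ 2) = 38.2 × $170.00 = $6,494.00
Total: $154,162.00 + $6,494.00 = $160,656.00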